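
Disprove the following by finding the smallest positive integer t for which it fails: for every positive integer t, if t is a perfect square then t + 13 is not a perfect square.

Check each positive integer t in order until t is a perfect square but t + 13 is a perfect square.
For t = 1, 4, 9, 16, 25 the conclusion holds.
t = 36: 36 = 6² and 36 + 13 = 49 = 7².
Thus t = 36 disproves the claim, and no smaller t works.

t = 36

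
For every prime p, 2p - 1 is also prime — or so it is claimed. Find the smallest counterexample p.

p = 5

Check each prime p in order until 2p - 1 is not prime.
For p = 2, 3 the conclusion holds.
p = 5: 2p - 1 = 9 = 3 × 3, not prime.
Hence p = 5 is a counterexample.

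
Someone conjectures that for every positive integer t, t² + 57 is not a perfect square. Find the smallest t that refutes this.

t = 1: 1² + 57 = 58, not a perfect square.
t = 2: 2² + 57 = 61, not a perfect square.
t = 3: 3² + 57 = 66, not a perfect square.
t = 4: 4² + 57 = 73, not a perfect square.
t = 5: 5² + 57 = 82, not a perfect square.
t = 6: 6² + 57 = 93, not a perfect square.
t = 7: 7² + 57 = 106, not a perfect square.
t = 8: 8² + 57 = 121 = 11², a perfect square.

t = 8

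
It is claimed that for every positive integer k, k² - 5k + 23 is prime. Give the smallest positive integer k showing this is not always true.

k = 19

A counterexample is any positive integer k such that k² - 5k + 23 is not prime; we check each in order.
The first 18 eligible values, up to k = 18, all satisfy the conclusion.
k = 19: k² - 5k + 23 = 289 = 17 × 17, composite.
So k = 19 is the smallest counterexample.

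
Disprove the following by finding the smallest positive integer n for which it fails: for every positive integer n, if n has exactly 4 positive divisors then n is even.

We need the least positive integer n for which n has exactly 4 positive divisors but n is odd.
n = 6: divisors of 6: 1, 2, 3, 6; 6 is even.
n = 8: divisors of 8: 1, 2, 4, 8; 8 is even.
n = 10: divisors of 10: 1, 2, 5, 10; 10 is even.
n = 14: divisors of 14: 1, 2, 7, 14; 14 is even.
n = 15: divisors of 15: 1, 3, 5, 15; 15 is odd.

n = 15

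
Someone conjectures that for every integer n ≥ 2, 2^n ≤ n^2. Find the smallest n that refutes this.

n = 5

For n = 2, 3, 4 the conclusion holds.
n = 5: 2^n = 32 and n^2 = 25, so 32 > 25.
Hence n = 5 is a counterexample.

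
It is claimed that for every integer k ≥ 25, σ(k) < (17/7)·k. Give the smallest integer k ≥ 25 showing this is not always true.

The first 11 eligible values, up to k = 35, all satisfy the conclusion.
k = 36: σ(36) = 91; 91 ≥ 612/7.
Thus k = 36 disproves the claim, and no smaller k works.

k = 36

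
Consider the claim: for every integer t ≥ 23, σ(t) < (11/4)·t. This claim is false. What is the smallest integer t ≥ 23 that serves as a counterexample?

t = 60

We need the least integer t ≥ 23 for which the claim fails.
For t = 23, 24, 25, 26, …, 57, 58, 59 the conclusion holds.
t = 60: σ(60) = 168; 168 ≥ 165.
So t = 60 is the smallest counterexample.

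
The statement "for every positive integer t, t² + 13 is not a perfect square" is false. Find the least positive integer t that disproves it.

t = 6

The first 5 eligible values, up to t = 5, all satisfy the conclusion.
t = 6: 6² + 13 = 49 = 7², a perfect square.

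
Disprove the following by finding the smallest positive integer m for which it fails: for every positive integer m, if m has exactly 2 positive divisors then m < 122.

m = 127

Check each positive integer m in order until m has exactly 2 positive divisors but the claim fails.
The first 30 eligible values, up to m = 113, all satisfy the conclusion.
m = 127: τ(127) = 2; 127 ≥ 122.
Hence m = 127 is a counterexample.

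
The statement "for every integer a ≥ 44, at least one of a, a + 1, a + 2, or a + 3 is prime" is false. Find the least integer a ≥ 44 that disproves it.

A counterexample is any integer a ≥ 44 such that a, a + 1, a + 2, a + 3 are all composite; we check each in order.
The first 4 eligible values, up to a = 47, all satisfy the conclusion.
a = 48: 48 = 2 × 24; 49 = 7 × 7; 50 = 2 × 25; 51 = 3 × 17 — all composite.
Hence a = 48 is a counterexample.

a = 48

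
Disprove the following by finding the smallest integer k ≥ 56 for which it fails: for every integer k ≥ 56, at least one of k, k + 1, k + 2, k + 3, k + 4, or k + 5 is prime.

We need the least integer k ≥ 56 for which k, k + 1, k + 2, k + 3, k + 4, k + 5 are all composite.
The first 34 eligible values, up to k = 89, all satisfy the conclusion.
k = 90: 90 = 2 × 45; 91 = 7 × 13; 92 = 2 × 46; 93 = 3 × 31; 94 = 2 × 47; 95 = 5 × 19 — all composite.

k = 90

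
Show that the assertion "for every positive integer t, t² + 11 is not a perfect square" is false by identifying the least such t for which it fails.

t = 5

Check each positive integer t in order until t² + 11 is a perfect square.
The first 4 eligible values, up to t = 4, all satisfy the conclusion.
t = 5: 5² + 11 = 36 = 6², a perfect square.
Thus t = 5 disproves the claim, and no smaller t works.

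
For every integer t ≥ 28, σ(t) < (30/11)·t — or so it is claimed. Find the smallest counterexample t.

t = 60

A counterexample is any integer t ≥ 28 such that the claim fails; we check each in order.
The first 32 eligible values, up to t = 59, all satisfy the conclusion.
t = 60: σ(60) = 168; 168 ≥ 1800/11.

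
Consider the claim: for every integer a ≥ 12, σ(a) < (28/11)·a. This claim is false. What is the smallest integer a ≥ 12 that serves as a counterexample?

a = 48

We need the least integer a ≥ 12 for which the claim fails.
For a = 12, 13, 14, 15, …, 45, 46, 47 the conclusion holds.
a = 48: σ(48) = 124; 124 ≥ 1344/11.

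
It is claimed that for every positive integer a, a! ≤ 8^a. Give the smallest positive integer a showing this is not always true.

a = 20

For a = 1, 2, 3, 4, …, 17, 18, 19 the conclusion holds.
a = 20: a! = 2432902008176640000 and 8^a = 1152921504606846976, so 2432902008176640000 > 1152921504606846976.
So a = 20 is the smallest counterexample.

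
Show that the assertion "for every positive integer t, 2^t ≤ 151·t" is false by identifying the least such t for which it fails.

A counterexample is any positive integer t such that 2^t > 151·t; we check each in order.
For t = 1, 2, 3, 4, 5, 6, 7, 8, 9, 10 the conclusion holds.
t = 11: 2^t = 2048 and 151·t = 1661, so 2048 > 1661.

t = 11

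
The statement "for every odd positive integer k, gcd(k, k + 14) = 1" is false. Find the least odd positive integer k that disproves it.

For k = 1, 3, 5 the conclusion holds.
k = 7: gcd(7, 21) = 7.
So k = 7 is the smallest counterexample.

k = 7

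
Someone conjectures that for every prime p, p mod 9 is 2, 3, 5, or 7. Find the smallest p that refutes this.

p = 13

The first 5 eligible values, up to p = 11, all satisfy the conclusion.
p = 13: 13 mod 9 = 4 — not in {2, 3, 5, 7}.
So p = 13 is the smallest counterexample.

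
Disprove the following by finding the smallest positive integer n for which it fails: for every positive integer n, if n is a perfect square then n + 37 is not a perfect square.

n = 324

Check each positive integer n in order until n is a perfect square but n + 37 is a perfect square.
For n = 1, 4, 9, 16, …, 225, 256, 289 the conclusion holds.
n = 324: 324 = 18² and 324 + 37 = 361 = 19².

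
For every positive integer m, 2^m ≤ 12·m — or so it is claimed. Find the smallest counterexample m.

The first 6 eligible values, up to m = 6, all satisfy the conclusion.
m = 7: 2^m = 128 and 12·m = 84, so 128 > 84.

m = 7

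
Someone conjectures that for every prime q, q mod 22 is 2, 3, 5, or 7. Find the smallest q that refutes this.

q = 11

q = 2: 2 mod 22 = 2.
q = 3: 3 mod 22 = 3.
q = 5: 5 mod 22 = 5.
q = 7: 7 mod 22 = 7.
q = 11: 11 mod 22 = 11 — not in {2, 3, 5, 7}.
Thus q = 11 disproves the claim, and no smaller q works.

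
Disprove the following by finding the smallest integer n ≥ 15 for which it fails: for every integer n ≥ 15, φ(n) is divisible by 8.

For n = 15, 16, 17 the conclusion holds.
n = 18: φ(18) = 6; 6 mod 8 = 6.

n = 18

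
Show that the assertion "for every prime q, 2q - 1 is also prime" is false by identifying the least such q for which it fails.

A counterexample is any prime q such that 2q - 1 is not prime; we check each in order.
q = 2: 2q - 1 = 3, prime.
q = 3: 2q - 1 = 5, prime.
q = 5: 2q - 1 = 9 = 3 × 3, not prime.
So q = 5 is the smallest counterexample.

q = 5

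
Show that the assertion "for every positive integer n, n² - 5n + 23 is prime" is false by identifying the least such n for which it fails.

n = 19

Check each positive integer n in order until n² - 5n + 23 is not prime.
For n = 1, 2, 3, 4, …, 16, 17, 18 the conclusion holds.
n = 19: n² - 5n + 23 = 289 = 17 × 17, composite.
Thus n = 19 disproves the claim, and no smaller n works.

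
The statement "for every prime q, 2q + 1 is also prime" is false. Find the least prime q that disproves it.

q = 2: 2q + 1 = 5, prime.
q = 3: 2q + 1 = 7, prime.
q = 5: 2q + 1 = 11, prime.
q = 7: 2q + 1 = 15 = 3 × 5, not prime.

q = 7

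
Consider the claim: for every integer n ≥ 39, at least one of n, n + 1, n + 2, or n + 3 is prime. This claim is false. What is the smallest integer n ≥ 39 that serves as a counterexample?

Check each integer n ≥ 39 in order until n, n + 1, n + 2, n + 3 are all composite.
For n = 39, 40, 41, 42, 43, 44, 45, 46, 47 the conclusion holds.
n = 48: 48 = 2 × 24; 49 = 7 × 7; 50 = 2 × 25; 51 = 3 × 17 — all composite.

n = 48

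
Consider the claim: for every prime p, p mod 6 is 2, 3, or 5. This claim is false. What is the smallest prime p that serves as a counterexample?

A counterexample is any prime p such that the claim fails; we check each in order.
p = 2: 2 mod 6 = 2.
p = 3: 3 mod 6 = 3.
p = 5: 5 mod 6 = 5.
p = 7: 7 mod 6 = 1 — not in {2, 3, 5}.
Hence p = 7 is a counterexample.

p = 7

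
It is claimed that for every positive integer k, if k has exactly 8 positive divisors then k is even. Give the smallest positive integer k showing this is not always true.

Check each positive integer k in order until k has exactly 8 positive divisors but k is odd.
For k = 24, 30, 40, 42, …, 88, 102, 104 the conclusion holds.
k = 105: divisors of 105: 1, 3, 5, 7, 15, 21, 35, 105; 105 is odd.
Hence k = 105 is a counterexample.

k = 105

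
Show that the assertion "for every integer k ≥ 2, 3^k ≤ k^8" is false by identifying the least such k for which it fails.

k = 23

We need the least integer k ≥ 2 for which 3^k > k^8.
For k = 2, 3, 4, 5, …, 20, 21, 22 the conclusion holds.
k = 23: 3^k = 94143178827 and k^8 = 78310985281, so 94143178827 > 78310985281.
So k = 23 is the smallest counterexample.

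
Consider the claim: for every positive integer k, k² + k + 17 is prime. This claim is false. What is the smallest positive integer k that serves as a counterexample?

k = 16

We need the least positive integer k for which k² + k + 17 is not prime.
The first 15 eligible values, up to k = 15, all satisfy the conclusion.
k = 16: k² + k + 17 = 289 = 17 × 17, composite.
Hence k = 16 is a counterexample.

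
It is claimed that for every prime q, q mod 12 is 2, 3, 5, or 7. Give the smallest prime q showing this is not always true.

q = 11

Check each prime q in order until the claim fails.
The first 4 eligible values, up to q = 7, all satisfy the conclusion.
q = 11: 11 mod 12 = 11 — not in {2, 3, 5, 7}.
So q = 11 is the smallest counterexample.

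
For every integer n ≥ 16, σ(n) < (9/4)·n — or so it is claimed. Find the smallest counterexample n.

n = 24

Check each integer n ≥ 16 in order until the claim fails.
The first 8 eligible values, up to n = 23, all satisfy the conclusion.
n = 24: σ(24) = 60; 60 ≥ 54.
So n = 24 is the smallest counterexample.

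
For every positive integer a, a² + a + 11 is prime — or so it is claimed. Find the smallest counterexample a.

Check each positive integer a in order until a² + a + 11 is not prime.
The first 9 eligible values, up to a = 9, all satisfy the conclusion.
a = 10: a² + a + 11 = 121 = 11 × 11, composite.
Hence a = 10 is a counterexample.

a = 10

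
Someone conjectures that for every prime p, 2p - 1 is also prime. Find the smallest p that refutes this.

p = 5

We need the least prime p for which 2p - 1 is not prime.
p = 2: 2p - 1 = 3, prime.
p = 3: 2p - 1 = 5, prime.
p = 5: 2p - 1 = 9 = 3 × 3, not prime.
Thus p = 5 disproves the claim, and no smaller p works.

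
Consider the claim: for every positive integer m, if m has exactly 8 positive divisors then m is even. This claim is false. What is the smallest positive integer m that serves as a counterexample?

A counterexample is any positive integer m such that m has exactly 8 positive divisors but m is odd; we check each in order.
For m = 24, 30, 40, 42, …, 88, 102, 104 the conclusion holds.
m = 105: divisors of 105: 1, 3, 5, 7, 15, 21, 35, 105; 105 is odd.

m = 105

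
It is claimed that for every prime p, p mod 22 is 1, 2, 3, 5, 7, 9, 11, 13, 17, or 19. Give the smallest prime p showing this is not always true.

A counterexample is any prime p such that the claim fails; we check each in order.
For p = 2, 3, 5, 7, …, 23, 29, 31 the conclusion holds.
p = 37: 37 mod 22 = 15 — not in {1, 2, 3, 5, 7, 9, 11, 13, 17, 19}.
So p = 37 is the smallest counterexample.

p = 37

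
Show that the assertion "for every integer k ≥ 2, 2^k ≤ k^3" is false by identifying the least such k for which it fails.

k = 10

k = 2: 2^k = 4 and k^3 = 8, so 4 ≤ 8.
k = 3: 2^k = 8 and k^3 = 27, so 8 ≤ 27.
k = 4: 2^k = 16 and k^3 = 64, so 16 ≤ 64.
k = 5: 2^k = 32 and k^3 = 125, so 32 ≤ 125.
k = 6: 2^k = 64 and k^3 = 216, so 64 ≤ 216.
k = 7: 2^k = 128 and k^3 = 343, so 128 ≤ 343.
k = 8: 2^k = 256 and k^3 = 512, so 256 ≤ 512.
k = 9: 2^k = 512 and k^3 = 729, so 512 ≤ 729.
k = 10: 2^k = 1024 and k^3 = 1000, so 1024 > 1000.
Thus k = 10 disproves the claim, and no smaller k works.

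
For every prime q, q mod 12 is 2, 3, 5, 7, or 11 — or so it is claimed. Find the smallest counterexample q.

For q = 2, 3, 5, 7, 11 the conclusion holds.
q = 13: 13 mod 12 = 1 — not in {2, 3, 5, 7, 11}.
So q = 13 is the smallest counterexample.

q = 13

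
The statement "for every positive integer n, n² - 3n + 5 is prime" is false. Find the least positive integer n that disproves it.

A counterexample is any positive integer n such that n² - 3n + 5 is not prime; we check each in order.
n = 1: n² - 3n + 5 = 3, prime.
n = 2: n² - 3n + 5 = 3, prime.
n = 3: n² - 3n + 5 = 5, prime.
n = 4: n² - 3n + 5 = 9 = 3 × 3, composite.
Hence n = 4 is a counterexample.

n = 4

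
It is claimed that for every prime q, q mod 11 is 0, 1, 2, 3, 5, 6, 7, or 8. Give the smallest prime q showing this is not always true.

q = 31

The first 10 eligible values, up to q = 29, all satisfy the conclusion.
q = 31: 31 mod 11 = 9 — not in {0, 1, 2, 3, 5, 6, 7, 8}.
Hence q = 31 is a counterexample.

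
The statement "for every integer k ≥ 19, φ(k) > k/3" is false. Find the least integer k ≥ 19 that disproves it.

k = 24

Check each integer k ≥ 19 in order until the claim fails.
The first 5 eligible values, up to k = 23, all satisfy the conclusion.
k = 24: φ(24) = 8 and 24/3 = 8, so φ(24) ≤ 24/3.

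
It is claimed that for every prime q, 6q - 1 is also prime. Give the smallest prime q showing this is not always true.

q = 11

Check each prime q in order until 6q - 1 is not prime.
For q = 2, 3, 5, 7 the conclusion holds.
q = 11: 6q - 1 = 65 = 5 × 13, not prime.
Hence q = 11 is a counterexample.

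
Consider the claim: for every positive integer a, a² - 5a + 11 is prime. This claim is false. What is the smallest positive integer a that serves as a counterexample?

a = 1: a² - 5a + 11 = 7, prime.
a = 2: a² - 5a + 11 = 5, prime.
a = 3: a² - 5a + 11 = 5, prime.
a = 4: a² - 5a + 11 = 7, prime.
a = 5: a² - 5a + 11 = 11, prime.
a = 6: a² - 5a + 11 = 17, prime.
a = 7: a² - 5a + 11 = 25 = 5 × 5, composite.

a = 7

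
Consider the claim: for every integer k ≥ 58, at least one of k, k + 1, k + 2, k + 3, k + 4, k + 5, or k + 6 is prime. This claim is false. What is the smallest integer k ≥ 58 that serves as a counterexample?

For k = 58, 59, 60, 61, …, 87, 88, 89 the conclusion holds.
k = 90: 90 = 2 × 45; 91 = 7 × 13; 92 = 2 × 46; 93 = 3 × 31; 94 = 2 × 47; 95 = 5 × 19; 96 = 2 × 48 — all composite.
So k = 90 is the smallest counterexample.

k = 90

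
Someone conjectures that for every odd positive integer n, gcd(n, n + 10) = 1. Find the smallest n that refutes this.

We need the least odd positive integer n for which gcd(n, n + 10) > 1.
n = 1: gcd(1, 11) = 1.
n = 3: gcd(3, 13) = 1.
n = 5: gcd(5, 15) = 5.
Thus n = 5 disproves the claim, and no smaller n works.

n = 5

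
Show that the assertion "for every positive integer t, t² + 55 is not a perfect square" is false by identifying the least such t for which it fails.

We need the least positive integer t for which t² + 55 is a perfect square.
t = 1: 1² + 55 = 56, not a perfect square.
t = 2: 2² + 55 = 59, not a perfect square.
t = 3: 3² + 55 = 64 = 8², a perfect square.
So t = 3 is the smallest counterexample.

t = 3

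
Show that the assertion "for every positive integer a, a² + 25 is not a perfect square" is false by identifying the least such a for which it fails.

a = 12

The first 11 eligible values, up to a = 11, all satisfy the conclusion.
a = 12: 12² + 25 = 169 = 13², a perfect square.
Thus a = 12 disproves the claim, and no smaller a works.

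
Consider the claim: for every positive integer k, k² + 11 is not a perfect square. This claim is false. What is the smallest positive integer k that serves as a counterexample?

A counterexample is any positive integer k such that k² + 11 is a perfect square; we check each in order.
For k = 1, 2, 3, 4 the conclusion holds.
k = 5: 5² + 11 = 36 = 6², a perfect square.

k = 5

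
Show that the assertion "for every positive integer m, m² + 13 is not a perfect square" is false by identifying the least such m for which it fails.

m = 6

Check each positive integer m in order until m² + 13 is a perfect square.
The first 5 eligible values, up to m = 5, all satisfy the conclusion.
m = 6: 6² + 13 = 49 = 7², a perfect square.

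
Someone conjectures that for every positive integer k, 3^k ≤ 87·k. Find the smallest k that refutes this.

A counterexample is any positive integer k such that 3^k > 87·k; we check each in order.
k = 1: 3^k = 3 and 87·k = 87, so 3 ≤ 87.
k = 2: 3^k = 9 and 87·k = 174, so 9 ≤ 174.
k = 3: 3^k = 27 and 87·k = 261, so 27 ≤ 261.
k = 4: 3^k = 81 and 87·k = 348, so 81 ≤ 348.
k = 5: 3^k = 243 and 87·k = 435, so 243 ≤ 435.
k = 6: 3^k = 729 and 87·k = 522, so 729 > 522.

k = 6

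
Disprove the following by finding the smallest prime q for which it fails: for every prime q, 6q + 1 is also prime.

q = 19

Check each prime q in order until 6q + 1 is not prime.
q = 2: 6q + 1 = 13, prime.
q = 3: 6q + 1 = 19, prime.
q = 5: 6q + 1 = 31, prime.
q = 7: 6q + 1 = 43, prime.
q = 11: 6q + 1 = 67, prime.
q = 13: 6q + 1 = 79, prime.
q = 17: 6q + 1 = 103, prime.
q = 19: 6q + 1 = 115 = 5 × 23, not prime.
Thus q = 19 disproves the claim, and no smaller q works.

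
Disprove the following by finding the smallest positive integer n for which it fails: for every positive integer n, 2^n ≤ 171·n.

n = 11

For n = 1, 2, 3, 4, 5, 6, 7, 8, 9, 10 the conclusion holds.
n = 11: 2^n = 2048 and 171·n = 1881, so 2048 > 1881.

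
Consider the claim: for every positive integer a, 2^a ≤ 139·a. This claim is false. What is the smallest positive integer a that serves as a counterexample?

Check each positive integer a in order until 2^a > 139·a.
For a = 1, 2, 3, 4, 5, 6, 7, 8, 9, 10 the conclusion holds.
a = 11: 2^a = 2048 and 139·a = 1529, so 2048 > 1529.

a = 11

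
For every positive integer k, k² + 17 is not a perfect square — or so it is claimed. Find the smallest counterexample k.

k = 8

A counterexample is any positive integer k such that k² + 17 is a perfect square; we check each in order.
The first 7 eligible values, up to k = 7, all satisfy the conclusion.
k = 8: 8² + 17 = 81 = 9², a perfect square.
So k = 8 is the smallest counterexample.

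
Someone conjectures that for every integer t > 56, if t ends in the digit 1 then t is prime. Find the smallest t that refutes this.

We need the least integer t > 56 for which t ends in the digit 1 but t is not prime.
For t = 61, 71 the conclusion holds.
t = 81: 81 ends in 1; 81 = 3 × 27, composite.
So t = 81 is the smallest counterexample.

t = 81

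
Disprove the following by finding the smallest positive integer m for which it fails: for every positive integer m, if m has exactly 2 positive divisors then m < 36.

For m = 2, 3, 5, 7, …, 23, 29, 31 the conclusion holds.
m = 37: τ(37) = 2; 37 ≥ 36.
So m = 37 is the smallest counterexample.

m = 37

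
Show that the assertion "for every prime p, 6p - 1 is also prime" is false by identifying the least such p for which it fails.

A counterexample is any prime p such that 6p - 1 is not prime; we check each in order.
The first 4 eligible values, up to p = 7, all satisfy the conclusion.
p = 11: 6p - 1 = 65 = 5 × 13, not prime.

p = 11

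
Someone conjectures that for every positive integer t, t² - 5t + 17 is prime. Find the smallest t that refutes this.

For t = 1, 2, 3, 4, …, 10, 11, 12 the conclusion holds.
t = 13: t² - 5t + 17 = 121 = 11 × 11, composite.

t = 13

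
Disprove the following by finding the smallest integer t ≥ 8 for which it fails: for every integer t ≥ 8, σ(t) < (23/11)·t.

We need the least integer t ≥ 8 for which the claim fails.
The first 4 eligible values, up to t = 11, all satisfy the conclusion.
t = 12: σ(12) = 28; 28 ≥ 276/11.

t = 12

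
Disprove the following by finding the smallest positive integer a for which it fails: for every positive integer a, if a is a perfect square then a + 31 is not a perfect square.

a = 225

We need the least positive integer a for which a is a perfect square but a + 31 is a perfect square.
For a = 1, 4, 9, 16, …, 144, 169, 196 the conclusion holds.
a = 225: 225 = 15² and 225 + 31 = 256 = 16².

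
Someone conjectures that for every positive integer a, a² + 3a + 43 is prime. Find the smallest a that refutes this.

a = 39

Check each positive integer a in order until a² + 3a + 43 is not prime.
The first 38 eligible values, up to a = 38, all satisfy the conclusion.
a = 39: a² + 3a + 43 = 1681 = 41 × 41, composite.
Hence a = 39 is a counterexample.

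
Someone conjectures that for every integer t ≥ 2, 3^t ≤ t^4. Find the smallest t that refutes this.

t = 8

For t = 2, 3, 4, 5, 6, 7 the conclusion holds.
t = 8: 3^t = 6561 and t^4 = 4096, so 6561 > 4096.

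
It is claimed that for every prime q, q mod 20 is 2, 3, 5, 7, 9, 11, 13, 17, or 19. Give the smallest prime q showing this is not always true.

q = 41

Check each prime q in order until the claim fails.
For q = 2, 3, 5, 7, …, 29, 31, 37 the conclusion holds.
q = 41: 41 mod 20 = 1 — not in {2, 3, 5, 7, 9, 11, 13, 17, 19}.
Thus q = 41 disproves the claim, and no smaller q works.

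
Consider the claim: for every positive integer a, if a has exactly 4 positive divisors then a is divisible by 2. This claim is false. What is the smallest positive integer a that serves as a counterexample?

a = 15

A counterexample is any positive integer a such that a has exactly 4 positive divisors but a is not divisible by 2; we check each in order.
The first 4 eligible values, up to a = 14, all satisfy the conclusion.
a = 15: τ(15) = 4; 15 mod 2 = 1.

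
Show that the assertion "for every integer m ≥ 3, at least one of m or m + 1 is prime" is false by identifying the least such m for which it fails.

m = 8

A counterexample is any integer m ≥ 3 such that m, m + 1 are both composite; we check each in order.
m = 3: 3 is prime.
m = 4: 5 is prime.
m = 5: 5 is prime.
m = 6: 7 is prime.
m = 7: 7 is prime.
m = 8: 8 = 2 × 4; 9 = 3 × 3 — both composite.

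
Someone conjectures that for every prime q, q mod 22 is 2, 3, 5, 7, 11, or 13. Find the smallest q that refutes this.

q = 17

A counterexample is any prime q such that the claim fails; we check each in order.
For q = 2, 3, 5, 7, 11, 13 the conclusion holds.
q = 17: 17 mod 22 = 17 — not in {2, 3, 5, 7, 11, 13}.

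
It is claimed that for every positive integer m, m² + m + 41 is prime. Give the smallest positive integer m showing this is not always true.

m = 40

We need the least positive integer m for which m² + m + 41 is not prime.
For m = 1, 2, 3, 4, …, 37, 38, 39 the conclusion holds.
m = 40: m² + m + 41 = 1681 = 41 × 41, composite.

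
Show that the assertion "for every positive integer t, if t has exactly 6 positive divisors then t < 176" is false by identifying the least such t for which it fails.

t = 188

Check each positive integer t in order until t has exactly 6 positive divisors but the claim fails.
The first 26 eligible values, up to t = 175, all satisfy the conclusion.
t = 188: τ(188) = 6; 188 ≥ 176.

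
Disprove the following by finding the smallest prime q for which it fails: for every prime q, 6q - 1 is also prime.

q = 2: 6q - 1 = 11, prime.
q = 3: 6q - 1 = 17, prime.
q = 5: 6q - 1 = 29, prime.
q = 7: 6q - 1 = 41, prime.
q = 11: 6q - 1 = 65 = 5 × 13, not prime.
Hence q = 11 is a counterexample.

q = 11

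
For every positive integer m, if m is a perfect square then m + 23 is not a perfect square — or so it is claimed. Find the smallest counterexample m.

We need the least positive integer m for which m is a perfect square but m + 23 is a perfect square.
For m = 1, 4, 9, 16, 25, 36, 49, 64, 81, 100 the conclusion holds.
m = 121: 121 = 11² and 121 + 23 = 144 = 12².
Thus m = 121 disproves the claim, and no smaller m works.

m = 121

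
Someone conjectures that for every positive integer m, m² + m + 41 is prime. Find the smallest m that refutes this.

Check each positive integer m in order until m² + m + 41 is not prime.
The first 39 eligible values, up to m = 39, all satisfy the conclusion.
m = 40: m² + m + 41 = 1681 = 41 × 41, composite.
Hence m = 40 is a counterexample.

m = 40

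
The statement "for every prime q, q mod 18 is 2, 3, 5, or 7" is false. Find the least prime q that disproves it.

A counterexample is any prime q such that the claim fails; we check each in order.
For q = 2, 3, 5, 7 the conclusion holds.
q = 11: 11 mod 18 = 11 — not in {2, 3, 5, 7}.

q = 11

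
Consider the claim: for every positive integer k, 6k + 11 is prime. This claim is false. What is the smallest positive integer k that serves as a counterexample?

We need the least positive integer k for which 6k + 11 is not prime.
For k = 1, 2, 3 the conclusion holds.
k = 4: 6k + 11 = 35 = 5 × 7, composite.
So k = 4 is the smallest counterexample.

k = 4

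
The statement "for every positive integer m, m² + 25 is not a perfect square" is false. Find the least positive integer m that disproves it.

m = 12

Check each positive integer m in order until m² + 25 is a perfect square.
The first 11 eligible values, up to m = 11, all satisfy the conclusion.
m = 12: 12² + 25 = 169 = 13², a perfect square.
So m = 12 is the smallest counterexample.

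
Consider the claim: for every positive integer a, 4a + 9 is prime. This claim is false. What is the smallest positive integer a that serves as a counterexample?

a = 1: 4a + 9 = 13, prime.
a = 2: 4a + 9 = 17, prime.
a = 3: 4a + 9 = 21 = 3 × 7, composite.

a = 3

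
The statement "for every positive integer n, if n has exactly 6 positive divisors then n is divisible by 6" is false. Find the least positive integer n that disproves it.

A counterexample is any positive integer n such that n has exactly 6 positive divisors but n is not divisible by 6; we check each in order.
For n = 12, 18 the conclusion holds.
n = 20: τ(20) = 6; 20 mod 6 = 2.
So n = 20 is the smallest counterexample.

n = 20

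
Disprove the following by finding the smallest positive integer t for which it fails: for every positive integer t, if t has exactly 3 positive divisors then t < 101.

t = 121

The first 4 eligible values, up to t = 49, all satisfy the conclusion.
t = 121: τ(121) = 3; 121 ≥ 101.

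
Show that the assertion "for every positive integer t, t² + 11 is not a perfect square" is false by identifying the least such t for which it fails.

t = 5

Check each positive integer t in order until t² + 11 is a perfect square.
t = 1: 1² + 11 = 12, not a perfect square.
t = 2: 2² + 11 = 15, not a perfect square.
t = 3: 3² + 11 = 20, not a perfect square.
t = 4: 4² + 11 = 27, not a perfect square.
t = 5: 5² + 11 = 36 = 6², a perfect square.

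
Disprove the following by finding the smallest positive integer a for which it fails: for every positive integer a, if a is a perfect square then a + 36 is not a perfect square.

Check each positive integer a in order until a is a perfect square but a + 36 is a perfect square.
For a = 1, 4, 9, 16, 25, 36, 49 the conclusion holds.
a = 64: 64 = 8² and 64 + 36 = 100 = 10².

a = 64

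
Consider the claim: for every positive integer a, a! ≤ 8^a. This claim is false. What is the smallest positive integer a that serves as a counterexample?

A counterexample is any positive integer a such that a! > 8^a; we check each in order.
For a = 1, 2, 3, 4, …, 17, 18, 19 the conclusion holds.
a = 20: a! = 2432902008176640000 and 8^a = 1152921504606846976, so 2432902008176640000 > 1152921504606846976.

a = 20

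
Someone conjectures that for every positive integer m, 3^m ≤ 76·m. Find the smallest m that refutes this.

m = 6

A counterexample is any positive integer m such that 3^m > 76·m; we check each in order.
The first 5 eligible values, up to m = 5, all satisfy the conclusion.
m = 6: 3^m = 729 and 76·m = 456, so 729 > 456.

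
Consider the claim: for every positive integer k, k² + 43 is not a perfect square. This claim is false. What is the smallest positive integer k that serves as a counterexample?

k = 21

We need the least positive integer k for which k² + 43 is a perfect square.
For k = 1, 2, 3, 4, …, 18, 19, 20 the conclusion holds.
k = 21: 21² + 43 = 484 = 22², a perfect square.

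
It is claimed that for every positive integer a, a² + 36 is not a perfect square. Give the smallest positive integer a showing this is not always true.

a = 8

A counterexample is any positive integer a such that a² + 36 is a perfect square; we check each in order.
a = 1: 1² + 36 = 37, not a perfect square.
a = 2: 2² + 36 = 40, not a perfect square.
a = 3: 3² + 36 = 45, not a perfect square.
a = 4: 4² + 36 = 52, not a perfect square.
a = 5: 5² + 36 = 61, not a perfect square.
a = 6: 6² + 36 = 72, not a perfect square.
a = 7: 7² + 36 = 85, not a perfect square.
a = 8: 8² + 36 = 100 = 10², a perfect square.
So a = 8 is the smallest counterexample.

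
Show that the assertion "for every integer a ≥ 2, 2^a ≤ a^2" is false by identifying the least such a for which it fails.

a = 5

We need the least integer a ≥ 2 for which 2^a > a^2.
a = 2: 2^a = 4 and a^2 = 4, so 4 ≤ 4.
a = 3: 2^a = 8 and a^2 = 9, so 8 ≤ 9.
a = 4: 2^a = 16 and a^2 = 16, so 16 ≤ 16.
a = 5: 2^a = 32 and a^2 = 25, so 32 > 25.
So a = 5 is the smallest counterexample.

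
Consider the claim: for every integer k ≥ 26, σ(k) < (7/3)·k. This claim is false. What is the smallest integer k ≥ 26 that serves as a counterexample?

Check each integer k ≥ 26 in order until the claim fails.
k = 26: σ(26) = 42; 42 < 182/3.
k = 27: σ(27) = 40; 40 < 63.
k = 28: σ(28) = 56; 56 < 196/3.
k = 29: σ(29) = 30; 30 < 203/3.
k = 30: σ(30) = 72; 72 ≥ 70.
Thus k = 30 disproves the claim, and no smaller k works.

k = 30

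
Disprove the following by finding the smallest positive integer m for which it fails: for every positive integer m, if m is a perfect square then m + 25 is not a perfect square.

Check each positive integer m in order until m is a perfect square but m + 25 is a perfect square.
The first 11 eligible values, up to m = 121, all satisfy the conclusion.
m = 144: 144 = 12² and 144 + 25 = 169 = 13².
Thus m = 144 disproves the claim, and no smaller m works.

m = 144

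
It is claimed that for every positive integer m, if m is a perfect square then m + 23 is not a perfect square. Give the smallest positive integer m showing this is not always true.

Check each positive integer m in order until m is a perfect square but m + 23 is a perfect square.
For m = 1, 4, 9, 16, 25, 36, 49, 64, 81, 100 the conclusion holds.
m = 121: 121 = 11² and 121 + 23 = 144 = 12².
Thus m = 121 disproves the claim, and no smaller m works.

m = 121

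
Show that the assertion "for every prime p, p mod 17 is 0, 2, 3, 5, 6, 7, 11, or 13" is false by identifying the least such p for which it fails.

p = 29

Check each prime p in order until the claim fails.
The first 9 eligible values, up to p = 23, all satisfy the conclusion.
p = 29: 29 mod 17 = 12 — not in {0, 2, 3, 5, 6, 7, 11, 13}.
Hence p = 29 is a counterexample.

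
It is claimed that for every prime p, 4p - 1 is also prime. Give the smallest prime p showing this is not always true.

Check each prime p in order until 4p - 1 is not prime.
p = 2: 4p - 1 = 7, prime.
p = 3: 4p - 1 = 11, prime.
p = 5: 4p - 1 = 19, prime.
p = 7: 4p - 1 = 27 = 3 × 9, not prime.
Thus p = 7 disproves the claim, and no smaller p works.

p = 7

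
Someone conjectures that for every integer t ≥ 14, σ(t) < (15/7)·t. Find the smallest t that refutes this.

We need the least integer t ≥ 14 for which the claim fails.
t = 14: σ(14) = 24; 24 < 30.
t = 15: σ(15) = 24; 24 < 225/7.
t = 16: σ(16) = 31; 31 < 240/7.
t = 17: σ(17) = 18; 18 < 255/7.
t = 18: σ(18) = 39; 39 ≥ 270/7.
Thus t = 18 disproves the claim, and no smaller t works.

t = 18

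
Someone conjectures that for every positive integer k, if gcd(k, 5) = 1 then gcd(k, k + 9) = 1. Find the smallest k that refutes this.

We need the least positive integer k for which gcd(k, 5) = 1 but gcd(k, k + 9) > 1.
For k = 1, 2 the conclusion holds.
k = 3: gcd(3, 12) = 3.

k = 3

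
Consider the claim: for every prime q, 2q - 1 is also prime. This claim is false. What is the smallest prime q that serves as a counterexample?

Check each prime q in order until 2q - 1 is not prime.
For q = 2, 3 the conclusion holds.
q = 5: 2q - 1 = 9 = 3 × 3, not prime.

q = 5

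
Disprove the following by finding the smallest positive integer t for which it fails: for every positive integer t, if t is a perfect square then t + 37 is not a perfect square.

We need the least positive integer t for which t is a perfect square but t + 37 is a perfect square.
The first 17 eligible values, up to t = 289, all satisfy the conclusion.
t = 324: 324 = 18² and 324 + 37 = 361 = 19².
Hence t = 324 is a counterexample.

t = 324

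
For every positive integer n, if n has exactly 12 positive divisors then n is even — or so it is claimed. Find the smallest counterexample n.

n = 315

For n = 60, 72, 84, 90, …, 294, 306, 308 the conclusion holds.
n = 315: divisors of 315: 12 divisors; 315 is odd.
Thus n = 315 disproves the claim, and no smaller n works.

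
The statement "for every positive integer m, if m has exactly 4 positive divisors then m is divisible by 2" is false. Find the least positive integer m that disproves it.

m = 15

We need the least positive integer m for which m has exactly 4 positive divisors but m is not divisible by 2.
The first 4 eligible values, up to m = 14, all satisfy the conclusion.
m = 15: τ(15) = 4; 15 mod 2 = 1.
Thus m = 15 disproves the claim, and no smaller m works.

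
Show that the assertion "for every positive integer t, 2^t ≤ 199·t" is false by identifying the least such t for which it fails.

t = 12

A counterexample is any positive integer t such that 2^t > 199·t; we check each in order.
The first 11 eligible values, up to t = 11, all satisfy the conclusion.
t = 12: 2^t = 4096 and 199·t = 2388, so 4096 > 2388.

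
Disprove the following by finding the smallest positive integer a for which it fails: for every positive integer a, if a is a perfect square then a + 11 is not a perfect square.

Check each positive integer a in order until a is a perfect square but a + 11 is a perfect square.
For a = 1, 4, 9, 16 the conclusion holds.
a = 25: 25 = 5² and 25 + 11 = 36 = 6².

a = 25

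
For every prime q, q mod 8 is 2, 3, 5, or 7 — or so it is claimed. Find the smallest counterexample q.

q = 17

The first 6 eligible values, up to q = 13, all satisfy the conclusion.
q = 17: 17 mod 8 = 1 — not in {2, 3, 5, 7}.
So q = 17 is the smallest counterexample.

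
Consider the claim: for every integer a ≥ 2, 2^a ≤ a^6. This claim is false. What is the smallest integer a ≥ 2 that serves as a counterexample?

Check each integer a ≥ 2 in order until 2^a > a^6.
For a = 2, 3, 4, 5, …, 27, 28, 29 the conclusion holds.
a = 30: 2^a = 1073741824 and a^6 = 729000000, so 1073741824 > 729000000.
Hence a = 30 is a counterexample.

a = 30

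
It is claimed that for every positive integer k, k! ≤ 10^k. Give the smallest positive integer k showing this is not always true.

k = 25

A counterexample is any positive integer k such that k! > 10^k; we check each in order.
The first 24 eligible values, up to k = 24, all satisfy the conclusion.
k = 25: k! = 15511210043330985984000000 and 10^k = 10000000000000000000000000, so 15511210043330985984000000 > 10000000000000000000000000.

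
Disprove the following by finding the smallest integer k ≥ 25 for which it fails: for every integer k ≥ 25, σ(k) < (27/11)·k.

k = 36

A counterexample is any integer k ≥ 25 such that the claim fails; we check each in order.
The first 11 eligible values, up to k = 35, all satisfy the conclusion.
k = 36: σ(36) = 91; 91 ≥ 972/11.
So k = 36 is the smallest counterexample.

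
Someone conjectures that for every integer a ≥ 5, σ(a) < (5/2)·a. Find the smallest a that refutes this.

The first 19 eligible values, up to a = 23, all satisfy the conclusion.
a = 24: σ(24) = 60; 60 ≥ 60.

a = 24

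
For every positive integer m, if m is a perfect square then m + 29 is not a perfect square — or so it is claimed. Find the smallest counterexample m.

m = 196

We need the least positive integer m for which m is a perfect square but m + 29 is a perfect square.
The first 13 eligible values, up to m = 169, all satisfy the conclusion.
m = 196: 196 = 14² and 196 + 29 = 225 = 15².
Thus m = 196 disproves the claim, and no smaller m works.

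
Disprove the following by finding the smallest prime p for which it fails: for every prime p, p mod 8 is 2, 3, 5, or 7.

For p = 2, 3, 5, 7, 11, 13 the conclusion holds.
p = 17: 17 mod 8 = 1 — not in {2, 3, 5, 7}.
Hence p = 17 is a counterexample.

p = 17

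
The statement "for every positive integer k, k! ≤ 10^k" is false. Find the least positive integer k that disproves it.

k = 25

A counterexample is any positive integer k such that k! > 10^k; we check each in order.
For k = 1, 2, 3, 4, …, 22, 23, 24 the conclusion holds.
k = 25: k! = 15511210043330985984000000 and 10^k = 10000000000000000000000000, so 15511210043330985984000000 > 10000000000000000000000000.
Hence k = 25 is a counterexample.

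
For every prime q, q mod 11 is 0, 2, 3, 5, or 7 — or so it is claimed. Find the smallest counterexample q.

q = 17

Check each prime q in order until the claim fails.
The first 6 eligible values, up to q = 13, all satisfy the conclusion.
q = 17: 17 mod 11 = 6 — not in {0, 2, 3, 5, 7}.
So q = 17 is the smallest counterexample.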